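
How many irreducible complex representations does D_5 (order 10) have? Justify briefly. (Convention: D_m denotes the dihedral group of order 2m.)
4

The number of irreducible complex representations of a finite group equals its number of conjugacy classes. D_5 has 4 conjugacy classes ((n+3)/2 for n odd), so D_5 (order 10) has exactly 4 irreducible complex representations.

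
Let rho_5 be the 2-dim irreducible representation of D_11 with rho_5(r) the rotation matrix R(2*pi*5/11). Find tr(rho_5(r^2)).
chi_{rho_5}(r^2) = 2*cos(2*pi*5*2/11) = 2*cos(2*pi/11)

Derivation: rho_5(r^2) is rotation by angle 2*pi*5*2/11, whose trace is 2*cos(2*pi*5*2/11) = 2*cos(2*pi/11).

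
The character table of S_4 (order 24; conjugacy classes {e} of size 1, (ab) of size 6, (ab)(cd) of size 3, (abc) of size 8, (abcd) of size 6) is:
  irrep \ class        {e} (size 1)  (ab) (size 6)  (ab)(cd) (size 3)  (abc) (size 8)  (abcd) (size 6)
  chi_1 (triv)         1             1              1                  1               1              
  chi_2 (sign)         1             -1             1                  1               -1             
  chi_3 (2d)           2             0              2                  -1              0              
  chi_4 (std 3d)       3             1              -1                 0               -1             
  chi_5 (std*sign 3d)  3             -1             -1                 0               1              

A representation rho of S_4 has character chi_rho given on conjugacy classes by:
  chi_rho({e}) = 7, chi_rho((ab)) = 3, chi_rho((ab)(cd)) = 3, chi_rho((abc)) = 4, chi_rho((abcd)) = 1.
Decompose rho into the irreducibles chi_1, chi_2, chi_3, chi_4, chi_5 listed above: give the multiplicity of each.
Multiplicities: chi_1: 3, chi_2: 1, chi_3: 0, chi_4: 1, chi_5: 0.

Use <chi_rho, chi> = (1/|G|) sum_C |C| * chi_rho(C) * conj(chi(C)) with |G| = 24 for each irreducible chi in the table:
  <chi_rho, chi_1> = (1/24)[1*(7)*conj(1) + 6*(3)*conj(1) + 3*(3)*conj(1) + 8*(4)*conj(1) + 6*(1)*conj(1)]
      = (1/24)[(7) + (18) + (9) + (32) + (6)] = 72/24 = 3
  <chi_rho, chi_2> = (1/24)[1*(7)*conj(1) + 6*(3)*conj(-1) + 3*(3)*conj(1) + 8*(4)*conj(1) + 6*(1)*conj(-1)]
      = (1/24)[(7) + (-18) + (9) + (32) + (-6)] = 24/24 = 1
  <chi_rho, chi_3> = (1/24)[1*(7)*conj(2) + 6*(3)*conj(0) + 3*(3)*conj(2) + 8*(4)*conj(-1) + 6*(1)*conj(0)]
      = (1/24)[(14) + (0) + (18) + (-32) + (0)] = 0/24 = 0
  <chi_rho, chi_4> = (1/24)[1*(7)*conj(3) + 6*(3)*conj(1) + 3*(3)*conj(-1) + 8*(4)*conj(0) + 6*(1)*conj(-1)]
      = (1/24)[(21) + (18) + (-9) + (0) + (-6)] = 24/24 = 1
  <chi_rho, chi_5> = (1/24)[1*(7)*conj(3) + 6*(3)*conj(-1) + 3*(3)*conj(-1) + 8*(4)*conj(0) + 6*(1)*conj(1)]
      = (1/24)[(21) + (-18) + (-9) + (0) + (6)] = 0/24 = 0
Dimension check: dim(rho) = sum (mult * dim) = 3*1 + 1*1 + 0*2 + 1*3 + 0*3 = 7 = chi_rho(e) = 7.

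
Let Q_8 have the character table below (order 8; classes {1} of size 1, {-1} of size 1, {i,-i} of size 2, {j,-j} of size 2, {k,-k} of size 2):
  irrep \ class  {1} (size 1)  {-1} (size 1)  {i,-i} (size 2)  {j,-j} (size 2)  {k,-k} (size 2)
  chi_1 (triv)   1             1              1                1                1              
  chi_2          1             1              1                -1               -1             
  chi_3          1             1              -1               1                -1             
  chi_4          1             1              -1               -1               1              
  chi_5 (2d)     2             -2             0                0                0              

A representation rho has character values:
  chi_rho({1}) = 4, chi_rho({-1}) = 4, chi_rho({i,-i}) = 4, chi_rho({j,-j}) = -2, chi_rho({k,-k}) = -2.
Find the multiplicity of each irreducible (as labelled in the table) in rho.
Multiplicities: chi_1: 1, chi_2: 3, chi_3: 0, chi_4: 0, chi_5: 0.

Use <chi_rho, chi> = (1/|G|) sum_C |C| * chi_rho(C) * conj(chi(C)) with |G| = 8 for each irreducible chi in the table:
  <chi_rho, chi_1> = (1/8)[1*(4)*conj(1) + 1*(4)*conj(1) + 2*(4)*conj(1) + 2*(-2)*conj(1) + 2*(-2)*conj(1)]
      = (1/8)[(4) + (4) + (8) + (-4) + (-4)] = 8/8 = 1
  <chi_rho, chi_2> = (1/8)[1*(4)*conj(1) + 1*(4)*conj(1) + 2*(4)*conj(1) + 2*(-2)*conj(-1) + 2*(-2)*conj(-1)]
      = (1/8)[(4) + (4) + (8) + (4) + (4)] = 24/8 = 3
  <chi_rho, chi_3> = (1/8)[1*(4)*conj(1) + 1*(4)*conj(1) + 2*(4)*conj(-1) + 2*(-2)*conj(1) + 2*(-2)*conj(-1)]
      = (1/8)[(4) + (4) + (-8) + (-4) + (4)] = 0/8 = 0
  <chi_rho, chi_4> = (1/8)[1*(4)*conj(1) + 1*(4)*conj(1) + 2*(4)*conj(-1) + 2*(-2)*conj(-1) + 2*(-2)*conj(1)]
      = (1/8)[(4) + (4) + (-8) + (4) + (-4)] = 0/8 = 0
  <chi_rho, chi_5> = (1/8)[1*(4)*conj(2) + 1*(4)*conj(-2) + 2*(4)*conj(0) + 2*(-2)*conj(0) + 2*(-2)*conj(0)]
      = (1/8)[(8) + (-8) + (0) + (0) + (0)] = 0/8 = 0
Dimension check: dim(rho) = sum (mult * dim) = 1*1 + 3*1 + 0*1 + 0*1 + 0*2 = 4 = chi_rho(e) = 4.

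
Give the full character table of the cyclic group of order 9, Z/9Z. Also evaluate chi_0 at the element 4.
Character table of Z/9Z (irreps indexed chi_0,...,chi_8 with chi_k(m) = zeta_9^(k*m), zeta_9 = exp(2*pi*i/9)):
  irrep \ class  {0} (size 1)  {1} (size 1)    {2} (size 1)    {3} (size 1)    {4} (size 1)    {5} (size 1)    {6} (size 1)    {7} (size 1)    {8} (size 1)  
  chi_0          1             1               1               1               1               1               1               1               1             
  chi_1          1             exp(2*I*pi/9)   exp(4*I*pi/9)   exp(2*I*pi/3)   exp(8*I*pi/9)   exp(-8*I*pi/9)  exp(-2*I*pi/3)  exp(-4*I*pi/9)  exp(-2*I*pi/9)
  chi_2          1             exp(4*I*pi/9)   exp(8*I*pi/9)   exp(-2*I*pi/3)  exp(-2*I*pi/9)  exp(2*I*pi/9)   exp(2*I*pi/3)   exp(-8*I*pi/9)  exp(-4*I*pi/9)
  chi_3          1             exp(2*I*pi/3)   exp(-2*I*pi/3)  1               exp(2*I*pi/3)   exp(-2*I*pi/3)  1               exp(2*I*pi/3)   exp(-2*I*pi/3)
  chi_4          1             exp(8*I*pi/9)   exp(-2*I*pi/9)  exp(2*I*pi/3)   exp(-4*I*pi/9)  exp(4*I*pi/9)   exp(-2*I*pi/3)  exp(2*I*pi/9)   exp(-8*I*pi/9)
  chi_5          1             exp(-8*I*pi/9)  exp(2*I*pi/9)   exp(-2*I*pi/3)  exp(4*I*pi/9)   exp(-4*I*pi/9)  exp(2*I*pi/3)   exp(-2*I*pi/9)  exp(8*I*pi/9) 
  chi_6          1             exp(-2*I*pi/3)  exp(2*I*pi/3)   1               exp(-2*I*pi/3)  exp(2*I*pi/3)   1               exp(-2*I*pi/3)  exp(2*I*pi/3) 
  chi_7          1             exp(-4*I*pi/9)  exp(-8*I*pi/9)  exp(2*I*pi/3)   exp(2*I*pi/9)   exp(-2*I*pi/9)  exp(-2*I*pi/3)  exp(8*I*pi/9)   exp(4*I*pi/9) 
  chi_8          1             exp(-2*I*pi/9)  exp(-4*I*pi/9)  exp(-2*I*pi/3)  exp(-8*I*pi/9)  exp(8*I*pi/9)   exp(2*I*pi/3)   exp(4*I*pi/9)   exp(2*I*pi/9) 

Spot check: chi_0(4) = zeta_9^(0*4) = zeta_9^0 = 1.

Derivation: Z/9Z is abelian, so all 9 irreducible complex representations are 1-dimensional. They are given by chi_k(m) = zeta_9^(k*m) for k = 0,...,8. Row orthogonality: sum_m chi_k(m) conj(chi_l(m)) = 9 * [k = l].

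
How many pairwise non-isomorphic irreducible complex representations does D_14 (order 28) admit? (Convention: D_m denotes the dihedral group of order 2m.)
10

Why: The number of irreducible complex representations of a finite group equals its number of conjugacy classes. D_14 has 10 conjugacy classes (n/2 + 3 for n even), so D_14 (order 28) has exactly 10 irreducible complex representations.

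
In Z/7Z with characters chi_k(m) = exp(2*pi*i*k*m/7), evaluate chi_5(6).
chi_5(6) = zeta_7^30 = exp(4*I*pi/7)

Explanation: chi_5(6) = zeta_7^(5*6) = zeta_7^30. Since zeta_7^7 = 1, this equals zeta_7^2 = exp(2*pi*i*2/7) = exp(4*I*pi/7).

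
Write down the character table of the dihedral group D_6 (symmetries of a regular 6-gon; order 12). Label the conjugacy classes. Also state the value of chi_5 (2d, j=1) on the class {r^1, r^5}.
Conjugacy classes: {e} of size 1, {r^3} of size 1, {r^1, r^5} of size 2, {r^2, r^4} of size 2, {s, sr^2, ...} of size 3, {sr, sr^3, ...} of size 3.
Character table:
  irrep \ class              {e} (size 1)  {r^3} (size 1)  {r^1, r^5} (size 2)  {r^2, r^4} (size 2)  {s, sr^2, ...} (size 3)  {sr, sr^3, ...} (size 3)
  chi_1 (triv)               1             1               1                    1                    1                        1                       
  chi_2 (sign: r->1, s->-1)  1             1               1                    1                    -1                       -1                      
  chi_3 (r->-1, s->1)        1             -1              -1                   1                    1                        -1                      
  chi_4 (r->-1, s->-1)       1             -1              -1                   1                    -1                       1                       
  chi_5 (2d, j=1)            2             -2              1                    -1                   0                        0                       
  chi_6 (2d, j=2)            2             2               -1                   -1                   0                        0                       

Spot check: chi_5 (2d, j=1) on {r^1, r^5} = 1.

Details: D_6 has order 2*6 = 12 with 6 conjugacy classes, hence 6 irreducibles. Sum of squared dims 1 + 1 + 1 + 1 + 4 + 4 = 12 = |G|. Linear characters come from the abelianisation; the 2-dimensional irreps have character r^k -> 2*cos(2*pi*j*k/6), reflections -> 0.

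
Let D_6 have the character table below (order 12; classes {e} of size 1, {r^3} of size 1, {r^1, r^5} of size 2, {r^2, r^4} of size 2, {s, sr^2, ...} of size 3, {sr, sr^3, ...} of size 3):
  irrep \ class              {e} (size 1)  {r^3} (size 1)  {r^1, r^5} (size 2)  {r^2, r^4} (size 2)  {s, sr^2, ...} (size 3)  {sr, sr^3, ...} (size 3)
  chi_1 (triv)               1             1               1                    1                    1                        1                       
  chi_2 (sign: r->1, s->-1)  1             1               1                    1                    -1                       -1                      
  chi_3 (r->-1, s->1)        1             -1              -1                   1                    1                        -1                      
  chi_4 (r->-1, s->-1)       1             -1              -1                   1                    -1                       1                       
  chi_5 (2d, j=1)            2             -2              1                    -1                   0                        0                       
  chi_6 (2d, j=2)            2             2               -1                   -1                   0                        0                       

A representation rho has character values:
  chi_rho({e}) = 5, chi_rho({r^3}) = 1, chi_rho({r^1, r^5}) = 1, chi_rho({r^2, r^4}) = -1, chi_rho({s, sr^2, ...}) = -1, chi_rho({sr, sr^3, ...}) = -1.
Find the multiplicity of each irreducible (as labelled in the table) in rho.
Multiplicities: chi_1: 0, chi_2: 1, chi_3: 0, chi_4: 0, chi_5: 1, chi_6: 1.

Solution. Use <chi_rho, chi> = (1/|G|) sum_C |C| * chi_rho(C) * conj(chi(C)) with |G| = 12 for each irreducible chi in the table:
  <chi_rho, chi_1> = (1/12)[1*(5)*conj(1) + 1*(1)*conj(1) + 2*(1)*conj(1) + 2*(-1)*conj(1) + 3*(-1)*conj(1) + 3*(-1)*conj(1)]
      = (1/12)[(5) + (1) + (2) + (-2) + (-3) + (-3)] = 0/12 = 0
  <chi_rho, chi_2> = (1/12)[1*(5)*conj(1) + 1*(1)*conj(1) + 2*(1)*conj(1) + 2*(-1)*conj(1) + 3*(-1)*conj(-1) + 3*(-1)*conj(-1)]
      = (1/12)[(5) + (1) + (2) + (-2) + (3) + (3)] = 12/12 = 1
  <chi_rho, chi_3> = (1/12)[1*(5)*conj(1) + 1*(1)*conj(-1) + 2*(1)*conj(-1) + 2*(-1)*conj(1) + 3*(-1)*conj(1) + 3*(-1)*conj(-1)]
      = (1/12)[(5) + (-1) + (-2) + (-2) + (-3) + (3)] = 0/12 = 0
  <chi_rho, chi_4> = (1/12)[1*(5)*conj(1) + 1*(1)*conj(-1) + 2*(1)*conj(-1) + 2*(-1)*conj(1) + 3*(-1)*conj(-1) + 3*(-1)*conj(1)]
      = (1/12)[(5) + (-1) + (-2) + (-2) + (3) + (-3)] = 0/12 = 0
  <chi_rho, chi_5> = (1/12)[1*(5)*conj(2) + 1*(1)*conj(-2) + 2*(1)*conj(1) + 2*(-1)*conj(-1) + 3*(-1)*conj(0) + 3*(-1)*conj(0)]
      = (1/12)[(10) + (-2) + (2) + (2) + (0) + (0)] = 12/12 = 1
  <chi_rho, chi_6> = (1/12)[1*(5)*conj(2) + 1*(1)*conj(2) + 2*(1)*conj(-1) + 2*(-1)*conj(-1) + 3*(-1)*conj(0) + 3*(-1)*conj(0)]
      = (1/12)[(10) + (2) + (-2) + (2) + (0) + (0)] = 12/12 = 1
Dimension check: dim(rho) = sum (mult * dim) = 0*1 + 1*1 + 0*1 + 0*1 + 1*2 + 1*2 = 5 = chi_rho(e) = 5.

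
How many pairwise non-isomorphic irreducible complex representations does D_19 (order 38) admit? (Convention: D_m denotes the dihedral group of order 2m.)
11

Justification: The number of irreducible complex representations of a finite group equals its number of conjugacy classes. D_19 has 11 conjugacy classes ((n+3)/2 for n odd), so D_19 (order 38) has exactly 11 irreducible complex representations.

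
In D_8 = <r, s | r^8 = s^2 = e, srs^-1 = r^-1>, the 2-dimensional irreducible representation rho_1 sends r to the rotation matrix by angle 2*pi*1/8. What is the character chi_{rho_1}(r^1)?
chi_{rho_1}(r^1) = 2*cos(2*pi*1*1/8) = sqrt(2)

rho_1(r^1) is rotation by angle 2*pi*1*1/8, whose trace is 2*cos(2*pi*1*1/8) = sqrt(2).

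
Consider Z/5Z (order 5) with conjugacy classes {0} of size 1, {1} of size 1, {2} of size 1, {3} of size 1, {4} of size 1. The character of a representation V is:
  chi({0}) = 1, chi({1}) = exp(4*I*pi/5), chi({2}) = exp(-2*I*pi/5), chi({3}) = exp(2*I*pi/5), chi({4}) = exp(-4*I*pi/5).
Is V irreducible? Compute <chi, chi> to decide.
Irreducible: <chi, chi> = 1.

Proof sketch: <chi, chi> = (1/|G|) sum_C |C| * |chi(C)|^2 = (1/5)[1*|1|^2 + 1*|exp(4*I*pi/5)|^2 + 1*|exp(-2*I*pi/5)|^2 + 1*|exp(2*I*pi/5)|^2 + 1*|exp(-4*I*pi/5)|^2]
  = (1/5)[(1) + (1) + (1) + (1) + (1)] = 5/5 = 1.
(Exp terms are combined using exp(i*s)*conj(exp(i*t)) = exp(i*(s-t)), and sums of them are collapsed using the identity that for every m > 1 the m distinct m-th roots of unity sum to 0, e.g. 1 + exp(2*I*pi/3) + exp(-2*I*pi/3) = 0.)
A character is irreducible iff <chi, chi> = 1, so this representation is irreducible.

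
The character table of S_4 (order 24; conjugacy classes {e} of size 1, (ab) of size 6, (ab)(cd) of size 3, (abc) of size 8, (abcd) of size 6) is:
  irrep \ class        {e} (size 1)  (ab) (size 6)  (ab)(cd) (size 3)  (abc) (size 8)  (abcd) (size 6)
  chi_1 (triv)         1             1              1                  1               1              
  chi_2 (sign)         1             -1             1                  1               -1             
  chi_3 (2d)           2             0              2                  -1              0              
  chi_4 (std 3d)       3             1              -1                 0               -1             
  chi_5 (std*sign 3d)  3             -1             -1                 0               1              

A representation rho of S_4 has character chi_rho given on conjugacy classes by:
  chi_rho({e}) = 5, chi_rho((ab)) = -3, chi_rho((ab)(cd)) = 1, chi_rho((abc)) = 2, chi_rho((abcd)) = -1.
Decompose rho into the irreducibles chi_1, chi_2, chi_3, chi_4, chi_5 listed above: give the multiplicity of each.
Multiplicities: chi_1: 0, chi_2: 2, chi_3: 0, chi_4: 0, chi_5: 1.

Derivation: Use <chi_rho, chi> = (1/|G|) sum_C |C| * chi_rho(C) * conj(chi(C)) with |G| = 24 for each irreducible chi in the table:
  <chi_rho, chi_1> = (1/24)[1*(5)*conj(1) + 6*(-3)*conj(1) + 3*(1)*conj(1) + 8*(2)*conj(1) + 6*(-1)*conj(1)]
      = (1/24)[(5) + (-18) + (3) + (16) + (-6)] = 0/24 = 0
  <chi_rho, chi_2> = (1/24)[1*(5)*conj(1) + 6*(-3)*conj(-1) + 3*(1)*conj(1) + 8*(2)*conj(1) + 6*(-1)*conj(-1)]
      = (1/24)[(5) + (18) + (3) + (16) + (6)] = 48/24 = 2
  <chi_rho, chi_3> = (1/24)[1*(5)*conj(2) + 6*(-3)*conj(0) + 3*(1)*conj(2) + 8*(2)*conj(-1) + 6*(-1)*conj(0)]
      = (1/24)[(10) + (0) + (6) + (-16) + (0)] = 0/24 = 0
  <chi_rho, chi_4> = (1/24)[1*(5)*conj(3) + 6*(-3)*conj(1) + 3*(1)*conj(-1) + 8*(2)*conj(0) + 6*(-1)*conj(-1)]
      = (1/24)[(15) + (-18) + (-3) + (0) + (6)] = 0/24 = 0
  <chi_rho, chi_5> = (1/24)[1*(5)*conj(3) + 6*(-3)*conj(-1) + 3*(1)*conj(-1) + 8*(2)*conj(0) + 6*(-1)*conj(1)]
      = (1/24)[(15) + (18) + (-3) + (0) + (-6)] = 24/24 = 1
Dimension check: dim(rho) = sum (mult * dim) = 0*1 + 2*1 + 0*2 + 0*3 + 1*3 = 5 = chi_rho(e) = 5.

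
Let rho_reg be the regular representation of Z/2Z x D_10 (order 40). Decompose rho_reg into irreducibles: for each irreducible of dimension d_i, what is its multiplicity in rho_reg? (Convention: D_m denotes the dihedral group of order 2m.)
Each irreducible V_i of dimension d_i appears with multiplicity d_i, i.e. rho_reg = (direct sum over all irreducibles V_i) d_i V_i. The irreducible dimensions for Z/2Z x D_10 are 1, 1, 1, 1, 1, 1, 1, 1, 2, 2, 2, 2, 2, 2, 2, 2: 8 irreducibles of dimension 1, each with multiplicity 1; 8 irreducibles of dimension 2, each with multiplicity 2. Total dimension 8*1*1 + 8*2*2 = 40 = |G|.

Proof sketch: General theorem: in the regular representation of a finite group G, each irreducible appears with multiplicity equal to its dimension. Check: dim(rho_reg) = sum d_i^2 = 1 + 1 + 1 + 1 + 1 + 1 + 1 + 1 + 4 + 4 + 4 + 4 + 4 + 4 + 4 + 4 = 40 = |G|.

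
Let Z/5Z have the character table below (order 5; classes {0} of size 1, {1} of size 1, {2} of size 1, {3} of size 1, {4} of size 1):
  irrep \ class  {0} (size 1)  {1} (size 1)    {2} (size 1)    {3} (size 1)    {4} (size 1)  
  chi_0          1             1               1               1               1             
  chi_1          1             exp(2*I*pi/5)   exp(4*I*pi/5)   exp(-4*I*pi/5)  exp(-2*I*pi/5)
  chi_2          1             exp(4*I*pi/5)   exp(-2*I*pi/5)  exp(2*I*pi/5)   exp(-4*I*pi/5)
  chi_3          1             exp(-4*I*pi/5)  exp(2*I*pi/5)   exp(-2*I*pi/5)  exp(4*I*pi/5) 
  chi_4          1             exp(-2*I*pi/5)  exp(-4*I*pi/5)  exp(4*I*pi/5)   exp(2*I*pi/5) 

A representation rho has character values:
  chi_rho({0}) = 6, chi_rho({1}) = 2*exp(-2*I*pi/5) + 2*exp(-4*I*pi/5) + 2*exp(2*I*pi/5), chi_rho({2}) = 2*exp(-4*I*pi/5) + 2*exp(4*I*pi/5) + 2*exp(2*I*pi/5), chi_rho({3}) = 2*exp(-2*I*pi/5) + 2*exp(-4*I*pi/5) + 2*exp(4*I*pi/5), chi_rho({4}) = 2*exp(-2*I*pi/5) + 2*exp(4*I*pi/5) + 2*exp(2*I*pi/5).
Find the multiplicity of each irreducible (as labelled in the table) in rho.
Multiplicities: chi_0: 0, chi_1: 2, chi_2: 0, chi_3: 2, chi_4: 2.

Working: Use <chi_rho, chi> = (1/|G|) sum_C |C| * chi_rho(C) * conj(chi(C)) with |G| = 5 for each irreducible chi in the table:
  <chi_rho, chi_0> = (1/5)[1*(6)*conj(1) + 1*(2*exp(-2*I*pi/5) + 2*exp(-4*I*pi/5) + 2*exp(2*I*pi/5))*conj(1) + 1*(2*exp(-4*I*pi/5) + 2*exp(4*I*pi/5) + 2*exp(2*I*pi/5))*conj(1) + 1*(2*exp(-2*I*pi/5) + 2*exp(-4*I*pi/5) + 2*exp(4*I*pi/5))*conj(1) + 1*(2*exp(-2*I*pi/5) + 2*exp(4*I*pi/5) + 2*exp(2*I*pi/5))*conj(1)]
      = (1/5)[(6) + (2*exp(-2*I*pi/5) + 2*exp(-4*I*pi/5) + 2*exp(2*I*pi/5)) + (2*exp(-4*I*pi/5) + 2*exp(4*I*pi/5) + 2*exp(2*I*pi/5)) + (2*exp(-2*I*pi/5) + 2*exp(-4*I*pi/5) + 2*exp(4*I*pi/5)) + (2*exp(-2*I*pi/5) + 2*exp(4*I*pi/5) + 2*exp(2*I*pi/5))] = 0/5 = 0
  <chi_rho, chi_1> = (1/5)[1*(6)*conj(1) + 1*(2*exp(-2*I*pi/5) + 2*exp(-4*I*pi/5) + 2*exp(2*I*pi/5))*conj(exp(2*I*pi/5)) + 1*(2*exp(-4*I*pi/5) + 2*exp(4*I*pi/5) + 2*exp(2*I*pi/5))*conj(exp(4*I*pi/5)) + 1*(2*exp(-2*I*pi/5) + 2*exp(-4*I*pi/5) + 2*exp(4*I*pi/5))*conj(exp(-4*I*pi/5)) + 1*(2*exp(-2*I*pi/5) + 2*exp(4*I*pi/5) + 2*exp(2*I*pi/5))*conj(exp(-2*I*pi/5))]
      = (1/5)[(6) + (2 + 2*exp(-4*I*pi/5) + 2*exp(4*I*pi/5)) + (2 + 2*exp(-2*I*pi/5) + 2*exp(2*I*pi/5)) + (2 + 2*exp(-2*I*pi/5) + 2*exp(2*I*pi/5)) + (2 + 2*exp(-4*I*pi/5) + 2*exp(4*I*pi/5))] = 10/5 = 2
  <chi_rho, chi_2> = (1/5)[1*(6)*conj(1) + 1*(2*exp(-2*I*pi/5) + 2*exp(-4*I*pi/5) + 2*exp(2*I*pi/5))*conj(exp(4*I*pi/5)) + 1*(2*exp(-4*I*pi/5) + 2*exp(4*I*pi/5) + 2*exp(2*I*pi/5))*conj(exp(-2*I*pi/5)) + 1*(2*exp(-2*I*pi/5) + 2*exp(-4*I*pi/5) + 2*exp(4*I*pi/5))*conj(exp(2*I*pi/5)) + 1*(2*exp(-2*I*pi/5) + 2*exp(4*I*pi/5) + 2*exp(2*I*pi/5))*conj(exp(-4*I*pi/5))]
      = (1/5)[(6) + (2*exp(-2*I*pi/5) + 2*exp(4*I*pi/5) + 2*exp(2*I*pi/5)) + (2*exp(-2*I*pi/5) + 2*exp(-4*I*pi/5) + 2*exp(4*I*pi/5)) + (2*exp(-4*I*pi/5) + 2*exp(4*I*pi/5) + 2*exp(2*I*pi/5)) + (2*exp(-2*I*pi/5) + 2*exp(-4*I*pi/5) + 2*exp(2*I*pi/5))] = 0/5 = 0
  <chi_rho, chi_3> = (1/5)[1*(6)*conj(1) + 1*(2*exp(-2*I*pi/5) + 2*exp(-4*I*pi/5) + 2*exp(2*I*pi/5))*conj(exp(-4*I*pi/5)) + 1*(2*exp(-4*I*pi/5) + 2*exp(4*I*pi/5) + 2*exp(2*I*pi/5))*conj(exp(2*I*pi/5)) + 1*(2*exp(-2*I*pi/5) + 2*exp(-4*I*pi/5) + 2*exp(4*I*pi/5))*conj(exp(-2*I*pi/5)) + 1*(2*exp(-2*I*pi/5) + 2*exp(4*I*pi/5) + 2*exp(2*I*pi/5))*conj(exp(4*I*pi/5))]
      = (1/5)[(6) + (2 + 2*exp(-4*I*pi/5) + 2*exp(2*I*pi/5)) + (2 + 2*exp(4*I*pi/5) + 2*exp(2*I*pi/5)) + (2 + 2*exp(-2*I*pi/5) + 2*exp(-4*I*pi/5)) + (2 + 2*exp(-2*I*pi/5) + 2*exp(4*I*pi/5))] = 10/5 = 2
  <chi_rho, chi_4> = (1/5)[1*(6)*conj(1) + 1*(2*exp(-2*I*pi/5) + 2*exp(-4*I*pi/5) + 2*exp(2*I*pi/5))*conj(exp(-2*I*pi/5)) + 1*(2*exp(-4*I*pi/5) + 2*exp(4*I*pi/5) + 2*exp(2*I*pi/5))*conj(exp(-4*I*pi/5)) + 1*(2*exp(-2*I*pi/5) + 2*exp(-4*I*pi/5) + 2*exp(4*I*pi/5))*conj(exp(4*I*pi/5)) + 1*(2*exp(-2*I*pi/5) + 2*exp(4*I*pi/5) + 2*exp(2*I*pi/5))*conj(exp(2*I*pi/5))]
      = (1/5)[(6) + (2 + 2*exp(-2*I*pi/5) + 2*exp(4*I*pi/5)) + (2 + 2*exp(-2*I*pi/5) + 2*exp(-4*I*pi/5)) + (2 + 2*exp(4*I*pi/5) + 2*exp(2*I*pi/5)) + (2 + 2*exp(-4*I*pi/5) + 2*exp(2*I*pi/5))] = 10/5 = 2
(Exp terms are combined using exp(i*s)*conj(exp(i*t)) = exp(i*(s-t)), and sums of them are collapsed using the identity that for every m > 1 the m distinct m-th roots of unity sum to 0, e.g. 1 + exp(2*I*pi/3) + exp(-2*I*pi/3) = 0.)
Dimension check: dim(rho) = sum (mult * dim) = 0*1 + 2*1 + 0*1 + 2*1 + 2*1 = 6 = chi_rho(e) = 6.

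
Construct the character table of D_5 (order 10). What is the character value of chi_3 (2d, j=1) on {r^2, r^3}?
Conjugacy classes: {e} of size 1, {r^1, r^4} of size 2, {r^2, r^3} of size 2, {s, sr, ..., sr^4} of size 5.
Character table:
  irrep \ class              {e} (size 1)  {r^1, r^4} (size 2)  {r^2, r^3} (size 2)  {s, sr, ..., sr^4} (size 5)
  chi_1 (triv)               1             1                    1                    1                          
  chi_2 (sign: r->1, s->-1)  1             1                    1                    -1                         
  chi_3 (2d, j=1)            2             -1/2 + sqrt(5)/2     -sqrt(5)/2 - 1/2     0                          
  chi_4 (2d, j=2)            2             -sqrt(5)/2 - 1/2     -1/2 + sqrt(5)/2     0                          

Spot check: chi_3 (2d, j=1) on {r^2, r^3} = -sqrt(5)/2 - 1/2.

Explanation: D_5 has order 2*5 = 10 with 4 conjugacy classes, hence 4 irreducibles. Sum of squared dims 1 + 1 + 4 + 4 = 10 = |G|. Linear characters come from the abelianisation; the 2-dimensional irreps have character r^k -> 2*cos(2*pi*j*k/5), reflections -> 0.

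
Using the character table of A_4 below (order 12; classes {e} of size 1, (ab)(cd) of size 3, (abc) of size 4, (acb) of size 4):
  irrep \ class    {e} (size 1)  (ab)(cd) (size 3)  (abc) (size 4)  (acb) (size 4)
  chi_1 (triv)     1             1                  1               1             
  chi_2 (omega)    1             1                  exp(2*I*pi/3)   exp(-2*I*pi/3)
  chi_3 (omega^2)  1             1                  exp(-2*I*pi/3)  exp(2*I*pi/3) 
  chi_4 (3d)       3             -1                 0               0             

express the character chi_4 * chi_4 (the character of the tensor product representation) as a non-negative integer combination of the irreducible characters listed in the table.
chi_4 tensor chi_4 = chi_1 + chi_2 + chi_3 + 2*chi_4 (all other irreducibles have multiplicity 0).

Why: The character of a tensor product is the pointwise product (chi_4 * chi_4)(C) = chi_4(C) * chi_4(C):
  {e}: (3)*(3), (ab)(cd): (-1)*(-1), (abc): (0)*(0), (acb): (0)*(0)
so (chi_4 * chi_4) takes values
  {e} -> 9, (ab)(cd) -> 1, (abc) -> 0, (acb) -> 0.
Now take the inner product of this character with each irreducible chi from the table, <chi_4*chi_4, chi> = (1/12) sum_C |C| (chi_4*chi_4)(C) conj(chi(C)):
  <chi_4*chi_4, chi_1> = (1/12)[1*(9)*conj(1) + 3*(1)*conj(1) + 4*(0)*conj(1) + 4*(0)*conj(1)]
      = (1/12)[(9) + (3) + (0) + (0)] = 12/12 = 1
  <chi_4*chi_4, chi_2> = (1/12)[1*(9)*conj(1) + 3*(1)*conj(1) + 4*(0)*conj(exp(2*I*pi/3)) + 4*(0)*conj(exp(-2*I*pi/3))]
      = (1/12)[(9) + (3) + (0) + (0)] = 12/12 = 1
  <chi_4*chi_4, chi_3> = (1/12)[1*(9)*conj(1) + 3*(1)*conj(1) + 4*(0)*conj(exp(-2*I*pi/3)) + 4*(0)*conj(exp(2*I*pi/3))]
      = (1/12)[(9) + (3) + (0) + (0)] = 12/12 = 1
  <chi_4*chi_4, chi_4> = (1/12)[1*(9)*conj(3) + 3*(1)*conj(-1) + 4*(0)*conj(0) + 4*(0)*conj(0)]
      = (1/12)[(27) + (-3) + (0) + (0)] = 24/12 = 2
(Exp terms are combined using exp(i*s)*conj(exp(i*t)) = exp(i*(s-t)), and sums of them are collapsed using the identity that for every m > 1 the m distinct m-th roots of unity sum to 0, e.g. 1 + exp(2*I*pi/3) + exp(-2*I*pi/3) = 0.)
Hence the multiplicities are chi_1: 1, chi_2: 1, chi_3: 1, chi_4: 2. Dimension check: dim(chi_4)*dim(chi_4) = 3*3 = 9 and sum (mult * dim) = 1*1 + 1*1 + 1*1 + 2*3 = 9.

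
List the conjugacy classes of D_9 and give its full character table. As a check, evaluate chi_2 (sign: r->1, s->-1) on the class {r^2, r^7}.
Conjugacy classes: {e} of size 1, {r^1, r^8} of size 2, {r^2, r^7} of size 2, {r^3, r^6} of size 2, {r^4, r^5} of size 2, {s, sr, ..., sr^8} of size 9.
Character table:
  irrep \ class              {e} (size 1)  {r^1, r^8} (size 2)  {r^2, r^7} (size 2)  {r^3, r^6} (size 2)  {r^4, r^5} (size 2)  {s, sr, ..., sr^8} (size 9)
  chi_1 (triv)               1             1                    1                    1                    1                    1                          
  chi_2 (sign: r->1, s->-1)  1             1                    1                    1                    1                    -1                         
  chi_3 (2d, j=1)            2             2*cos(2*pi/9)        2*cos(4*pi/9)        -1                   -2*cos(pi/9)         0                          
  chi_4 (2d, j=2)            2             2*cos(4*pi/9)        -2*cos(pi/9)         -1                   2*cos(2*pi/9)        0                          
  chi_5 (2d, j=3)            2             -1                   -1                   2                    -1                   0                          
  chi_6 (2d, j=4)            2             -2*cos(pi/9)         2*cos(2*pi/9)        -1                   2*cos(4*pi/9)        0                          

Spot check: chi_2 (sign: r->1, s->-1) on {r^2, r^7} = 1.

Why: D_9 has order 2*9 = 18 with 6 conjugacy classes, hence 6 irreducibles. Sum of squared dims 1 + 1 + 4 + 4 + 4 + 4 = 18 = |G|. Linear characters come from the abelianisation; the 2-dimensional irreps have character r^k -> 2*cos(2*pi*j*k/9), reflections -> 0.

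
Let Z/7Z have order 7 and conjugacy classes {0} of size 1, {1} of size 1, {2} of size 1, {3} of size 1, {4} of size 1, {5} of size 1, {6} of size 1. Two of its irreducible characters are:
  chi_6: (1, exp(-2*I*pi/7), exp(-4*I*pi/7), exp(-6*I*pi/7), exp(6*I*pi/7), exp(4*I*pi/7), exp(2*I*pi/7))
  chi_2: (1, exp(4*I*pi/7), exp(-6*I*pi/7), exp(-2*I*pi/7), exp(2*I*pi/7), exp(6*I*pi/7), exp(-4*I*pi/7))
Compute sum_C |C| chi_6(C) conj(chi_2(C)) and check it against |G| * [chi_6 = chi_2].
Sum = 0; so <chi_6, chi_2> = 0 (distinct irreducibles are orthogonal).

Compute term by term over conjugacy classes (|C| * chi_6(C) * conj(chi_2(C))):
  1*(1)*conj(1) + 1*(exp(-2*I*pi/7))*conj(exp(4*I*pi/7)) + 1*(exp(-4*I*pi/7))*conj(exp(-6*I*pi/7)) + 1*(exp(-6*I*pi/7))*conj(exp(-2*I*pi/7)) + 1*(exp(6*I*pi/7))*conj(exp(2*I*pi/7)) + 1*(exp(4*I*pi/7))*conj(exp(6*I*pi/7)) + 1*(exp(2*I*pi/7))*conj(exp(-4*I*pi/7))
  = (1) + (exp(-6*I*pi/7)) + (exp(2*I*pi/7)) + (exp(-4*I*pi/7)) + (exp(4*I*pi/7)) + (exp(-2*I*pi/7)) + (exp(6*I*pi/7))
  = 0.
(Exp terms are combined using exp(i*s)*conj(exp(i*t)) = exp(i*(s-t)), and sums of them are collapsed using the identity that for every m > 1 the m distinct m-th roots of unity sum to 0, e.g. 1 + exp(2*I*pi/3) + exp(-2*I*pi/3) = 0.)
Dividing by |G| = 7 gives 0/7 = 0, matching the row-orthogonality relation <chi_6, chi_2> = [chi_6 = chi_2].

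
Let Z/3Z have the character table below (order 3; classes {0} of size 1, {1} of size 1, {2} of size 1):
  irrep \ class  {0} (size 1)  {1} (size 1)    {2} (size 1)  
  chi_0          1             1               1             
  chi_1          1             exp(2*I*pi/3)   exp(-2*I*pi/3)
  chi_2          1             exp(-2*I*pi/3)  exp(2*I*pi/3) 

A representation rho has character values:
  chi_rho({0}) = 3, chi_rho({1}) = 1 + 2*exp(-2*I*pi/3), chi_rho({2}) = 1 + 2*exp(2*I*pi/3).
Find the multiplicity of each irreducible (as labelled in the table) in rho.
Multiplicities: chi_0: 1, chi_1: 0, chi_2: 2.

Justification: Use <chi_rho, chi> = (1/|G|) sum_C |C| * chi_rho(C) * conj(chi(C)) with |G| = 3 for each irreducible chi in the table:
  <chi_rho, chi_0> = (1/3)[1*(3)*conj(1) + 1*(1 + 2*exp(-2*I*pi/3))*conj(1) + 1*(1 + 2*exp(2*I*pi/3))*conj(1)]
      = (1/3)[(3) + (1 + 2*exp(-2*I*pi/3)) + (1 + 2*exp(2*I*pi/3))] = 3/3 = 1
  <chi_rho, chi_1> = (1/3)[1*(3)*conj(1) + 1*(1 + 2*exp(-2*I*pi/3))*conj(exp(2*I*pi/3)) + 1*(1 + 2*exp(2*I*pi/3))*conj(exp(-2*I*pi/3))]
      = (1/3)[(3) + (exp(-2*I*pi/3) + 2*exp(2*I*pi/3)) + (2*exp(-2*I*pi/3) + exp(2*I*pi/3))] = 0/3 = 0
  <chi_rho, chi_2> = (1/3)[1*(3)*conj(1) + 1*(1 + 2*exp(-2*I*pi/3))*conj(exp(-2*I*pi/3)) + 1*(1 + 2*exp(2*I*pi/3))*conj(exp(2*I*pi/3))]
      = (1/3)[(3) + (2 + exp(2*I*pi/3)) + (2 + exp(-2*I*pi/3))] = 6/3 = 2
(Exp terms are combined using exp(i*s)*conj(exp(i*t)) = exp(i*(s-t)), and sums of them are collapsed using the identity that for every m > 1 the m distinct m-th roots of unity sum to 0, e.g. 1 + exp(2*I*pi/3) + exp(-2*I*pi/3) = 0.)
Dimension check: dim(rho) = sum (mult * dim) = 1*1 + 0*1 + 2*1 = 3 = chi_rho(e) = 3.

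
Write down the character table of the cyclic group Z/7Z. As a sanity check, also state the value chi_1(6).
Character table of Z/7Z (irreps indexed chi_0,...,chi_6 with chi_k(m) = zeta_7^(k*m), zeta_7 = exp(2*pi*i/7)):
  irrep \ class  {0} (size 1)  {1} (size 1)    {2} (size 1)    {3} (size 1)    {4} (size 1)    {5} (size 1)    {6} (size 1)  
  chi_0          1             1               1               1               1               1               1             
  chi_1          1             exp(2*I*pi/7)   exp(4*I*pi/7)   exp(6*I*pi/7)   exp(-6*I*pi/7)  exp(-4*I*pi/7)  exp(-2*I*pi/7)
  chi_2          1             exp(4*I*pi/7)   exp(-6*I*pi/7)  exp(-2*I*pi/7)  exp(2*I*pi/7)   exp(6*I*pi/7)   exp(-4*I*pi/7)
  chi_3          1             exp(6*I*pi/7)   exp(-2*I*pi/7)  exp(4*I*pi/7)   exp(-4*I*pi/7)  exp(2*I*pi/7)   exp(-6*I*pi/7)
  chi_4          1             exp(-6*I*pi/7)  exp(2*I*pi/7)   exp(-4*I*pi/7)  exp(4*I*pi/7)   exp(-2*I*pi/7)  exp(6*I*pi/7) 
  chi_5          1             exp(-4*I*pi/7)  exp(6*I*pi/7)   exp(2*I*pi/7)   exp(-2*I*pi/7)  exp(-6*I*pi/7)  exp(4*I*pi/7) 
  chi_6          1             exp(-2*I*pi/7)  exp(-4*I*pi/7)  exp(-6*I*pi/7)  exp(6*I*pi/7)   exp(4*I*pi/7)   exp(2*I*pi/7) 

Spot check: chi_1(6) = zeta_7^(1*6) = zeta_7^6 = exp(-2*I*pi/7).

Justification: Z/7Z is abelian, so all 7 irreducible complex representations are 1-dimensional. They are given by chi_k(m) = zeta_7^(k*m) for k = 0,...,6. Row orthogonality: sum_m chi_k(m) conj(chi_l(m)) = 7 * [k = l].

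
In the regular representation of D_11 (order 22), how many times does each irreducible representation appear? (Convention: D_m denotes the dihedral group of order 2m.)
Each irreducible V_i of dimension d_i appears with multiplicity d_i, i.e. rho_reg = (direct sum over all irreducibles V_i) d_i V_i. The irreducible dimensions for D_11 are 1, 1, 2, 2, 2, 2, 2: 2 irreducibles of dimension 1, each with multiplicity 1; 5 irreducibles of dimension 2, each with multiplicity 2. Total dimension 2*1*1 + 5*2*2 = 22 = |G|.

Justification: General theorem: in the regular representation of a finite group G, each irreducible appears with multiplicity equal to its dimension. Check: dim(rho_reg) = sum d_i^2 = 1 + 1 + 4 + 4 + 4 + 4 + 4 = 22 = |G|.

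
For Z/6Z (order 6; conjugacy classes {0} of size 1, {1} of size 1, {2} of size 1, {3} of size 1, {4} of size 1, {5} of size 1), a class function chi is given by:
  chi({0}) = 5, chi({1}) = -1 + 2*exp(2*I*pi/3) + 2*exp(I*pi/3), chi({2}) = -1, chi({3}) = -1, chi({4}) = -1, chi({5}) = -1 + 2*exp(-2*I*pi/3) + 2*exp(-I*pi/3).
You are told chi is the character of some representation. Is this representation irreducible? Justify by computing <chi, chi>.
Not irreducible (reducible): <chi, chi> = 9 > 1.

Reasoning: <chi, chi> = (1/|G|) sum_C |C| * |chi(C)|^2 = (1/6)[1*|5|^2 + 1*|-1 + 2*exp(2*I*pi/3) + 2*exp(I*pi/3)|^2 + 1*|-1|^2 + 1*|-1|^2 + 1*|-1|^2 + 1*|-1 + 2*exp(-2*I*pi/3) + 2*exp(-I*pi/3)|^2]
  = (1/6)[(25) + (13) + (1) + (1) + (1) + (13)] = 54/6 = 9.
(Exp terms are combined using exp(i*s)*conj(exp(i*t)) = exp(i*(s-t)), and sums of them are collapsed using the identity that for every m > 1 the m distinct m-th roots of unity sum to 0, e.g. 1 + exp(2*I*pi/3) + exp(-2*I*pi/3) = 0.)
A character is irreducible iff <chi, chi> = 1, so this representation is reducible.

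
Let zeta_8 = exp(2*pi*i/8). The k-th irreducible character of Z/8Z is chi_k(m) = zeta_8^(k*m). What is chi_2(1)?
chi_2(1) = zeta_8^2 = I

Justification: chi_2(1) = zeta_8^(2*1) = zeta_8^2. Since zeta_8^8 = 1, this equals zeta_8^2 = exp(2*pi*i*2/8) = I.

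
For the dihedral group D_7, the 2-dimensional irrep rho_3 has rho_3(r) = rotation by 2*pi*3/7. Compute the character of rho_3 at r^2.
chi_{rho_3}(r^2) = 2*cos(2*pi*3*2/7) = 2*cos(2*pi/7)

rho_3(r^2) is rotation by angle 2*pi*3*2/7, whose trace is 2*cos(2*pi*3*2/7) = 2*cos(2*pi/7).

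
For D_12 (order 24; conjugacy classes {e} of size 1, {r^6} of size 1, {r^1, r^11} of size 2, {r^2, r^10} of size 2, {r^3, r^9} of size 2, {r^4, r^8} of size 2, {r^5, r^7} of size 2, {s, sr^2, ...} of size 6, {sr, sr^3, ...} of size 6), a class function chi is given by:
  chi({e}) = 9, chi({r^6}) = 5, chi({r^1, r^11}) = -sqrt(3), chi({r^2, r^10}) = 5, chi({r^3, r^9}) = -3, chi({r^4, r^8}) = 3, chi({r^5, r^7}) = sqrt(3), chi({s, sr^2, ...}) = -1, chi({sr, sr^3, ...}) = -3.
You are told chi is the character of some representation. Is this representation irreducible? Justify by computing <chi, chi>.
Not irreducible (reducible): <chi, chi> = 11 > 1.

Working: <chi, chi> = (1/|G|) sum_C |C| * |chi(C)|^2 = (1/24)[1*|9|^2 + 1*|5|^2 + 2*|-sqrt(3)|^2 + 2*|5|^2 + 2*|-3|^2 + 2*|3|^2 + 2*|sqrt(3)|^2 + 6*|-1|^2 + 6*|-3|^2]
  = (1/24)[(81) + (25) + (6) + (50) + (18) + (18) + (6) + (6) + (54)] = 264/24 = 11.
A character is irreducible iff <chi, chi> = 1, so this representation is reducible.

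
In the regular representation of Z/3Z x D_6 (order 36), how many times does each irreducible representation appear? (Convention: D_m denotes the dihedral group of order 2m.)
Each irreducible V_i of dimension d_i appears with multiplicity d_i, i.e. rho_reg = (direct sum over all irreducibles V_i) d_i V_i. The irreducible dimensions for Z/3Z x D_6 are 1, 1, 1, 1, 1, 1, 1, 1, 1, 1, 1, 1, 2, 2, 2, 2, 2, 2: 12 irreducibles of dimension 1, each with multiplicity 1; 6 irreducibles of dimension 2, each with multiplicity 2. Total dimension 12*1*1 + 6*2*2 = 36 = |G|.

Solution. General theorem: in the regular representation of a finite group G, each irreducible appears with multiplicity equal to its dimension. Check: dim(rho_reg) = sum d_i^2 = 1 + 1 + 1 + 1 + 1 + 1 + 1 + 1 + 1 + 1 + 1 + 1 + 4 + 4 + 4 + 4 + 4 + 4 = 36 = |G|.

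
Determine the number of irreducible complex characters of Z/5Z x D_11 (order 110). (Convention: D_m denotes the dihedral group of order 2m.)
35

The number of irreducible complex representations of a finite group equals its number of conjugacy classes. For a direct product, #classes(G x H) = #classes(G) * #classes(H). Z/5Z has 5 classes (abelian), D_11 has 7 classes, so 5 * 7 = 35, so Z/5Z x D_11 (order 110) has exactly 35 irreducible complex representations.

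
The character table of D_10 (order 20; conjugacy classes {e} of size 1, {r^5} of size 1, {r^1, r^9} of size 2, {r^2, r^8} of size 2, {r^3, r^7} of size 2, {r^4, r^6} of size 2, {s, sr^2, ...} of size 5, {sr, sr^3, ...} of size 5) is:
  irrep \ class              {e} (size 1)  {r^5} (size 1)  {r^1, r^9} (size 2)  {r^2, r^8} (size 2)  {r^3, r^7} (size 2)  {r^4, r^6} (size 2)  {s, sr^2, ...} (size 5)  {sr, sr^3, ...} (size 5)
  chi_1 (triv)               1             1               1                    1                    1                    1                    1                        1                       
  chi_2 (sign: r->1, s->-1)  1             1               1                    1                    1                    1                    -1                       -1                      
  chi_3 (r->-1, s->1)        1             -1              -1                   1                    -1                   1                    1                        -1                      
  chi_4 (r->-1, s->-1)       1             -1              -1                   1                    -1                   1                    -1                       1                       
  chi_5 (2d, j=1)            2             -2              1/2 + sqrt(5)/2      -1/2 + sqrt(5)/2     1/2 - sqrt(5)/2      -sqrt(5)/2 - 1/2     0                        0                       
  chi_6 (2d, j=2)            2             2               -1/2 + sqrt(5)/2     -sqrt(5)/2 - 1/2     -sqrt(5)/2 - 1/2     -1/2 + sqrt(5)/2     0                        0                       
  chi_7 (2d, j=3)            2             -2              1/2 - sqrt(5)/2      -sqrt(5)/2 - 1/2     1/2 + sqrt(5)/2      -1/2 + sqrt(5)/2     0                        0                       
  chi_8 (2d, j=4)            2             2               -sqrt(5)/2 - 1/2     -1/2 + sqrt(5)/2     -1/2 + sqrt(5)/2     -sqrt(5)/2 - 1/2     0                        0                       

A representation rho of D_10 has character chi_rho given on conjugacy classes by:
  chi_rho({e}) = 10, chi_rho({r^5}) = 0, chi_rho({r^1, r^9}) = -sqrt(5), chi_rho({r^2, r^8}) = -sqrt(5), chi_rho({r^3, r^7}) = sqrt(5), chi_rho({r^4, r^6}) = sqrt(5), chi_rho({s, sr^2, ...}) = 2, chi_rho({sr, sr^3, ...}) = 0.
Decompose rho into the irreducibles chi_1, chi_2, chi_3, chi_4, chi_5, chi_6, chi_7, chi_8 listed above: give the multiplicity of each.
Multiplicities: chi_1: 1, chi_2: 0, chi_3: 1, chi_4: 0, chi_5: 0, chi_6: 1, chi_7: 2, chi_8: 1.

Use <chi_rho, chi> = (1/|G|) sum_C |C| * chi_rho(C) * conj(chi(C)) with |G| = 20 for each irreducible chi in the table:
  <chi_rho, chi_1> = (1/20)[1*(10)*conj(1) + 1*(0)*conj(1) + 2*(-sqrt(5))*conj(1) + 2*(-sqrt(5))*conj(1) + 2*(sqrt(5))*conj(1) + 2*(sqrt(5))*conj(1) + 5*(2)*conj(1) + 5*(0)*conj(1)]
      = (1/20)[(10) + (0) + (-2*sqrt(5)) + (-2*sqrt(5)) + (2*sqrt(5)) + (2*sqrt(5)) + (10) + (0)] = 20/20 = 1
  <chi_rho, chi_2> = (1/20)[1*(10)*conj(1) + 1*(0)*conj(1) + 2*(-sqrt(5))*conj(1) + 2*(-sqrt(5))*conj(1) + 2*(sqrt(5))*conj(1) + 2*(sqrt(5))*conj(1) + 5*(2)*conj(-1) + 5*(0)*conj(-1)]
      = (1/20)[(10) + (0) + (-2*sqrt(5)) + (-2*sqrt(5)) + (2*sqrt(5)) + (2*sqrt(5)) + (-10) + (0)] = 0/20 = 0
  <chi_rho, chi_3> = (1/20)[1*(10)*conj(1) + 1*(0)*conj(-1) + 2*(-sqrt(5))*conj(-1) + 2*(-sqrt(5))*conj(1) + 2*(sqrt(5))*conj(-1) + 2*(sqrt(5))*conj(1) + 5*(2)*conj(1) + 5*(0)*conj(-1)]
      = (1/20)[(10) + (0) + (2*sqrt(5)) + (-2*sqrt(5)) + (-2*sqrt(5)) + (2*sqrt(5)) + (10) + (0)] = 20/20 = 1
  <chi_rho, chi_4> = (1/20)[1*(10)*conj(1) + 1*(0)*conj(-1) + 2*(-sqrt(5))*conj(-1) + 2*(-sqrt(5))*conj(1) + 2*(sqrt(5))*conj(-1) + 2*(sqrt(5))*conj(1) + 5*(2)*conj(-1) + 5*(0)*conj(1)]
      = (1/20)[(10) + (0) + (2*sqrt(5)) + (-2*sqrt(5)) + (-2*sqrt(5)) + (2*sqrt(5)) + (-10) + (0)] = 0/20 = 0
  <chi_rho, chi_5> = (1/20)[1*(10)*conj(2) + 1*(0)*conj(-2) + 2*(-sqrt(5))*conj(1/2 + sqrt(5)/2) + 2*(-sqrt(5))*conj(-1/2 + sqrt(5)/2) + 2*(sqrt(5))*conj(1/2 - sqrt(5)/2) + 2*(sqrt(5))*conj(-sqrt(5)/2 - 1/2) + 5*(2)*conj(0) + 5*(0)*conj(0)]
      = (1/20)[(20) + (0) + (-5 - sqrt(5)) + (-5 + sqrt(5)) + (-5 + sqrt(5)) + (-5 - sqrt(5)) + (0) + (0)] = 0/20 = 0
  <chi_rho, chi_6> = (1/20)[1*(10)*conj(2) + 1*(0)*conj(2) + 2*(-sqrt(5))*conj(-1/2 + sqrt(5)/2) + 2*(-sqrt(5))*conj(-sqrt(5)/2 - 1/2) + 2*(sqrt(5))*conj(-sqrt(5)/2 - 1/2) + 2*(sqrt(5))*conj(-1/2 + sqrt(5)/2) + 5*(2)*conj(0) + 5*(0)*conj(0)]
      = (1/20)[(20) + (0) + (-5 + sqrt(5)) + (sqrt(5) + 5) + (-5 - sqrt(5)) + (5 - sqrt(5)) + (0) + (0)] = 20/20 = 1
  <chi_rho, chi_7> = (1/20)[1*(10)*conj(2) + 1*(0)*conj(-2) + 2*(-sqrt(5))*conj(1/2 - sqrt(5)/2) + 2*(-sqrt(5))*conj(-sqrt(5)/2 - 1/2) + 2*(sqrt(5))*conj(1/2 + sqrt(5)/2) + 2*(sqrt(5))*conj(-1/2 + sqrt(5)/2) + 5*(2)*conj(0) + 5*(0)*conj(0)]
      = (1/20)[(20) + (0) + (5 - sqrt(5)) + (sqrt(5) + 5) + (sqrt(5) + 5) + (5 - sqrt(5)) + (0) + (0)] = 40/20 = 2
  <chi_rho, chi_8> = (1/20)[1*(10)*conj(2) + 1*(0)*conj(2) + 2*(-sqrt(5))*conj(-sqrt(5)/2 - 1/2) + 2*(-sqrt(5))*conj(-1/2 + sqrt(5)/2) + 2*(sqrt(5))*conj(-1/2 + sqrt(5)/2) + 2*(sqrt(5))*conj(-sqrt(5)/2 - 1/2) + 5*(2)*conj(0) + 5*(0)*conj(0)]
      = (1/20)[(20) + (0) + (sqrt(5) + 5) + (-5 + sqrt(5)) + (5 - sqrt(5)) + (-5 - sqrt(5)) + (0) + (0)] = 20/20 = 1
Dimension check: dim(rho) = sum (mult * dim) = 1*1 + 0*1 + 1*1 + 0*1 + 0*2 + 1*2 + 2*2 + 1*2 = 10 = chi_rho(e) = 10.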